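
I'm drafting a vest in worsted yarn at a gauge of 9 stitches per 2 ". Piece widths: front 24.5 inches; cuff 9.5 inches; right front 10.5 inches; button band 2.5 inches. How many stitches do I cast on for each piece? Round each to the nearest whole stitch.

front 110; cuff 43; right front 47; button band 11.

Rate = 9/2 = 4.5 sts per in.
front: 24.5 × 4.5 = 110.25 → 110.
cuff: 9.5 × 4.5 = 42.75 → 43.
right front: 10.5 × 4.5 = 47.25 → 47.
button band: 2.5 × 4.5 = 11.25 → 11.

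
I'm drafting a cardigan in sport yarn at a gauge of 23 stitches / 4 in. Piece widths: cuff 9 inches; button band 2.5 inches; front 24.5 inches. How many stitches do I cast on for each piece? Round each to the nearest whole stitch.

cuff 52; button band 14; front 141.

Rate = 23/4 = 5.75 sts per in.
cuff: 9 × 5.75 = 51.75 → 52.
button band: 2.5 × 5.75 = 14.38 → 14.
front: 24.5 × 5.75 = 140.88 → 141.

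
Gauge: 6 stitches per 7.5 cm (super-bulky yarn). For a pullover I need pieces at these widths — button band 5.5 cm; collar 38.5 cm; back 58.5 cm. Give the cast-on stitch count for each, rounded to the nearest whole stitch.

Rate = 6/7.5 = 0.8 sts per cm.
button band: 5.5 × 0.8 = 4.40 → 4.
collar: 38.5 × 0.8 = 30.80 → 31.
back: 58.5 × 0.8 = 46.80 → 47.

button band 4; collar 31; back 47.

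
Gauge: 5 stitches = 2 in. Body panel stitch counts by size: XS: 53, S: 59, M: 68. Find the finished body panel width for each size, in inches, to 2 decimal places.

5/2 = 2.5 sts per in.
XS: 53 / 2.5 = 21.200 → 21.20 in.
S: 59 / 2.5 = 23.600 → 23.60 in.
M: 68 / 2.5 = 27.200 → 27.20 in.

XS 21.20 inches; S 23.60 inches; M 27.20 inches.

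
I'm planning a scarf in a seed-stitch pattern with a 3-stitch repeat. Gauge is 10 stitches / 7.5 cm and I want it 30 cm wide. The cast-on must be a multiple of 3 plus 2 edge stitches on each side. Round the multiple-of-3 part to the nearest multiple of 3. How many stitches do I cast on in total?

CO 40 sts.

10 / 7.5 = 1.333 sts per cm.
30 × 1.333 = 40.00 sts.
Less 4 edge sts → 36.00 for the repeat.
Nearest multiple of 3: 36.
Add back 4 edge sts → 40.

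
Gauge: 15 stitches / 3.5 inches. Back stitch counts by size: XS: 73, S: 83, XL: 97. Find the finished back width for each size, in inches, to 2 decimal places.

15/3.5 = 4.286 sts per in.
XS: 73 / 4.286 = 17.033 → 17.03 in.
S: 83 / 4.286 = 19.367 → 19.37 in.
XL: 97 / 4.286 = 22.633 → 22.63 in.

XS 17.03 inches; S 19.37 inches; XL 22.63 inches.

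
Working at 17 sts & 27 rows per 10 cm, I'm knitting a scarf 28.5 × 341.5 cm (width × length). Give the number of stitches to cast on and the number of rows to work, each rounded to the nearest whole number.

Cast on 48 stitches and work 922 rows.

Stitch gauge = 17/10 = 1.7 sts/cm; 28.5 × 1.7 = 48.45 → 48 sts.
Row gauge = 27/10 = 2.7 rows/cm; 341.5 × 2.7 = 922.05 → 922 rows.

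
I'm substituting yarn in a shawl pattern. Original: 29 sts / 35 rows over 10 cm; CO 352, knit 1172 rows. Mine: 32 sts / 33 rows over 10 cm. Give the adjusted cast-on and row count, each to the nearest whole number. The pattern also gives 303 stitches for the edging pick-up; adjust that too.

Cast on 388 stitches; work 1105 rows; edging pick-up 334 stitches.

Stitches: 352 × 32/29 = 388.41 → 388.
Rows: 1172 × 33/35 = 1105.03 → 1105.
edging pick-up: 303 × 32/29 = 334.34 → 334.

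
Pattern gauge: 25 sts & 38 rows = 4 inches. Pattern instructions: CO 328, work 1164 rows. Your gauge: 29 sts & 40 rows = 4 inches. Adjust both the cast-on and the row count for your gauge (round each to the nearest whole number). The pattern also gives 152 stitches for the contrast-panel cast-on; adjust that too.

Stitches: 328 × 29/25 = 380.48 → 380.
Rows: 1164 × 40/38 = 1225.26 → 1225.
contrast-panel cast-on: 152 × 29/25 = 176.32 → 176.

Cast on 380 stitches; work 1225 rows; contrast-panel cast-on 176 stitches.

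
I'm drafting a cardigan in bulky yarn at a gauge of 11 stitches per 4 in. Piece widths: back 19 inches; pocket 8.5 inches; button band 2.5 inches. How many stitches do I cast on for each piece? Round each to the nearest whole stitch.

back 52; pocket 23; button band 7.

Rate = 11/4 = 2.75 sts per in.
back: 19 × 2.75 = 52.25 → 52.
pocket: 8.5 × 2.75 = 23.38 → 23.
button band: 2.5 × 2.75 = 6.88 → 7.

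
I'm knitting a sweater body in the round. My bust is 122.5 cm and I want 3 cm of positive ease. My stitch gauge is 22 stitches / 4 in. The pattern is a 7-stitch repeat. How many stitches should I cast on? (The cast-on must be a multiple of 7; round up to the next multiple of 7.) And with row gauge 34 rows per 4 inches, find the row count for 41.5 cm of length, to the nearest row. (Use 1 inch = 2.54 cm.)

Cast on 273 stitches; work 139 rows.

Finished = 122.5 + 3 = 125.5 cm.
125.5 cm × 1/2.54 = 49.41 inches.
22/4 = 5.5 sts per in; 49.41 × 5.5 = 271.75 sts.
Next multiple of 7 → 273.
41.5 cm = 16.34 inches; × 8.5 = 138.88 → 139 rows.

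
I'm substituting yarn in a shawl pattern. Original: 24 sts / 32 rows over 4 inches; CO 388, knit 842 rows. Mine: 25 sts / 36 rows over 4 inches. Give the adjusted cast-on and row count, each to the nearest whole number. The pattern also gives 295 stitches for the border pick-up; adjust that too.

Cast on 404 stitches; work 947 rows; border pick-up 307 stitches.

Stitches: 388 × 25/24 = 404.17 → 404.
Rows: 842 × 36/32 = 947.25 → 947.
border pick-up: 295 × 25/24 = 307.29 → 307.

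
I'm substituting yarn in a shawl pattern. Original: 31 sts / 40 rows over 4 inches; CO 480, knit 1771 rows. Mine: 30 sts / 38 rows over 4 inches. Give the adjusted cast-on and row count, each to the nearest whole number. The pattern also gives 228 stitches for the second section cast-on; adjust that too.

Stitches: 480 × 30/31 = 464.52 → 465.
Rows: 1771 × 38/40 = 1682.45 → 1682.
second section cast-on: 228 × 30/31 = 220.65 → 221.

Cast on 465 stitches; work 1682 rows; second section cast-on 221 stitches.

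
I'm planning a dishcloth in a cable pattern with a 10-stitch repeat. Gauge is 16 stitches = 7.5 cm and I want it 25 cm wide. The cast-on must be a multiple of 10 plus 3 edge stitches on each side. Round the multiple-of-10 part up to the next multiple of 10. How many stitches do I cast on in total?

16 / 7.5 = 2.133 sts per cm.
25 × 2.133 = 53.33 sts.
Less 6 edge sts → 47.33 for the repeat.
Next multiple of 10: 50.
Add back 6 edge sts → 56.

56 stitches.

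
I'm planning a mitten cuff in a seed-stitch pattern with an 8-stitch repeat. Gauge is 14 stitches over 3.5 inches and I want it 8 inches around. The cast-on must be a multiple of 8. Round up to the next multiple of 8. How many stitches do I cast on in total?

CO 32 sts.

14 / 3.5 = 4 sts per inch.
8 × 4 = 32.00 sts.
Next multiple of 8: 32.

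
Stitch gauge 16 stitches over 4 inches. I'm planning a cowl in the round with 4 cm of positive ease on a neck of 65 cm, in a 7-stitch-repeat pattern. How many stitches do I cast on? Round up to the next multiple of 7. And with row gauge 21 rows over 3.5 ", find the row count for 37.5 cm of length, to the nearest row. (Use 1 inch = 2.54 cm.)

Finished = 65 + 4 = 69 cm.
69 cm × 1/2.54 = 27.17 inches.
16/4 = 4 sts per in; 27.17 × 4 = 108.66 sts.
Next multiple of 7 → 112.
37.5 cm = 14.76 inches; × 6 = 88.58 → 89 rows.

Cast on 112 stitches; work 89 rows.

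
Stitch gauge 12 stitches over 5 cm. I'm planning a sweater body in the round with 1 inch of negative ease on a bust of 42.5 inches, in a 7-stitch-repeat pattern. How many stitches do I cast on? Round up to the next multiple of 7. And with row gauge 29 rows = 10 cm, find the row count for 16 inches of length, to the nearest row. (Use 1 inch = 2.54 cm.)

Finished = 42.5 − 1 = 41.5 inches.
41.5 inches × 2.54 = 105.41 cm.
12/5 = 2.4 sts per cm; 105.41 × 2.4 = 252.98 sts.
Next multiple of 7 → 259.
16 inches = 40.64 cm; × 2.9 = 117.86 → 118 rows.

Cast on 259 stitches; work 118 rows.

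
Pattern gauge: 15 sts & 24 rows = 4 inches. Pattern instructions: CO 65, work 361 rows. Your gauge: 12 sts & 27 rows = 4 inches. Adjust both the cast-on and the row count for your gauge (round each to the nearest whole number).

Cast on 52 stitches; work 406 rows.

Stitches: 65 × 12/15 = 52.00 → 52.
Rows: 361 × 27/24 = 406.12 → 406.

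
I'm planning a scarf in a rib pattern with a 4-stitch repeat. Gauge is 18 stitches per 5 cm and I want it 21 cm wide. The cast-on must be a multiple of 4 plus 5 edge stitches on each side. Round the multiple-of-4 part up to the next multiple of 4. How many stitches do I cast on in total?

78 stitches.

18 / 5 = 3.6 sts per cm.
21 × 3.6 = 75.60 sts.
Less 10 edge sts → 65.60 for the repeat.
Next multiple of 4: 68.
Add back 10 edge sts → 78.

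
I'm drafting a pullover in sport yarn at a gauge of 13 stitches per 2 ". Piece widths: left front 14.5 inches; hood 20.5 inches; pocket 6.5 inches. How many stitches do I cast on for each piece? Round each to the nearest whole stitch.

Rate = 13/2 = 6.5 sts per in.
left front: 14.5 × 6.5 = 94.25 → 94.
hood: 20.5 × 6.5 = 133.25 → 133.
pocket: 6.5 × 6.5 = 42.25 → 42.

left front 94; hood 133; pocket 42.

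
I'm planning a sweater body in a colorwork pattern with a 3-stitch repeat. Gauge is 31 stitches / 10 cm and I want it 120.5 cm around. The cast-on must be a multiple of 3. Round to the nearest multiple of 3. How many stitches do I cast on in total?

31 / 10 = 3.1 sts per cm.
120.5 × 3.1 = 373.55 sts.
Nearest multiple of 3: 375.

375 stitches.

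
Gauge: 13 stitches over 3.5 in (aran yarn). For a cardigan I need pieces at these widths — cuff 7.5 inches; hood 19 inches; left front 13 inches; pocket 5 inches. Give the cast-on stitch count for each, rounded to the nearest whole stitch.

cuff 28; hood 71; left front 48; pocket 19.

Rate = 13/3.5 = 3.714 sts per in.
cuff: 7.5 × 3.714 = 27.86 → 28.
hood: 19 × 3.714 = 70.57 → 71.
left front: 13 × 3.714 = 48.29 → 48.
pocket: 5 × 3.714 = 18.57 → 19.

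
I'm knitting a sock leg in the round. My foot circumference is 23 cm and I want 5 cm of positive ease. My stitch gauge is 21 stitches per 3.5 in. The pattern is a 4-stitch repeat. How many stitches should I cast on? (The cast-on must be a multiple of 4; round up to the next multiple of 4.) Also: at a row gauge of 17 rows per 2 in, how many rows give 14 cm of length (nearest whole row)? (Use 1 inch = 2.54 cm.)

Cast on 68 stitches; work 47 rows.

Finished = 23 + 5 = 28 cm.
28 cm × 1/2.54 = 11.02 inches.
21/3.5 = 6 sts per in; 11.02 × 6 = 66.14 sts.
Next multiple of 4 → 68.
14 cm = 5.51 inches; × 8.5 = 46.85 → 47 rows.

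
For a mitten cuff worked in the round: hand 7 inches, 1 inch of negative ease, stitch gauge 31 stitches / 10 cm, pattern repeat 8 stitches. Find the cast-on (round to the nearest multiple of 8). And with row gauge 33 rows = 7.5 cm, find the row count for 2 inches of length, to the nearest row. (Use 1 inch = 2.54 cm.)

Finished = 7 − 1 = 6 inches.
6 inches × 2.54 = 15.24 cm.
31/10 = 3.1 sts per cm; 15.24 × 3.1 = 47.24 sts.
Nearest multiple of 8 → 48.
2 inches = 5.08 cm; × 4.4 = 22.35 → 22 rows.

Cast on 48 stitches; work 22 rows.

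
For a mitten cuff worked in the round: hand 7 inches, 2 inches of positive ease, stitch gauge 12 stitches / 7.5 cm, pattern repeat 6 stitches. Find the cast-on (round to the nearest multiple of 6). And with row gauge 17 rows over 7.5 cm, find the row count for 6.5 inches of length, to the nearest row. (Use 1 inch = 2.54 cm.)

Cast on 36 stitches; work 37 rows.

Finished = 7 + 2 = 9 inches.
9 inches × 2.54 = 22.86 cm.
12/7.5 = 1.6 sts per cm; 22.86 × 1.6 = 36.58 sts.
Nearest multiple of 6 → 36.
6.5 inches = 16.51 cm; × 2.267 = 37.42 → 37 rows.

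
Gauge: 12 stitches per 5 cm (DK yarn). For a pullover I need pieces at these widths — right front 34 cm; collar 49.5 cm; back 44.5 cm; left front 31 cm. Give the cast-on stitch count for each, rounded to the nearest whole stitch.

Rate = 12/5 = 2.4 sts per cm.
right front: 34 × 2.4 = 81.60 → 82.
collar: 49.5 × 2.4 = 118.80 → 119.
back: 44.5 × 2.4 = 106.80 → 107.
left front: 31 × 2.4 = 74.40 → 74.

right front 82; collar 119; back 107; left front 74.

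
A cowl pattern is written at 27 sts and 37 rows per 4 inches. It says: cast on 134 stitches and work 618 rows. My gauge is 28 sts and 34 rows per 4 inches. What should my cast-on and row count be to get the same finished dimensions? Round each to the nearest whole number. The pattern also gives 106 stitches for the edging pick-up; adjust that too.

Stitches: 134 × 28/27 = 138.96 → 139.
Rows: 618 × 34/37 = 567.89 → 568.
edging pick-up: 106 × 28/27 = 109.93 → 110.

Cast on 139 stitches; work 568 rows; edging pick-up 110 stitches.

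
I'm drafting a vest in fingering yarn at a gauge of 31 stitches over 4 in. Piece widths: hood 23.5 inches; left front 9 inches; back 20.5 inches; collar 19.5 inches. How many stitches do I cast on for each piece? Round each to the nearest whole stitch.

Rate = 31/4 = 7.75 sts per in.
hood: 23.5 × 7.75 = 182.12 → 182.
left front: 9 × 7.75 = 69.75 → 70.
back: 20.5 × 7.75 = 158.88 → 159.
collar: 19.5 × 7.75 = 151.12 → 151.

hood 182; left front 70; back 159; collar 151.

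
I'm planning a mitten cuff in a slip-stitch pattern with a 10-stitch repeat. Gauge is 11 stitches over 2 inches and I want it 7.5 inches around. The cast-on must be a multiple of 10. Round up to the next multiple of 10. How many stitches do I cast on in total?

Cast on 50 stitches.

11 / 2 = 5.5 sts per inch.
7.5 × 5.5 = 41.25 sts.
Next multiple of 10: 50.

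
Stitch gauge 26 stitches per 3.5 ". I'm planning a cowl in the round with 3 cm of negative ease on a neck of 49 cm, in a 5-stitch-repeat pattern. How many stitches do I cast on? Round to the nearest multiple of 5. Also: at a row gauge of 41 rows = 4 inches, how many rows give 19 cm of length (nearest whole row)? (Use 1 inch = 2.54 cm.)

Cast on 135 stitches; work 77 rows.

Finished = 49 − 3 = 46 cm.
46 cm × 1/2.54 = 18.11 inches.
26/3.5 = 7.429 sts per in; 18.11 × 7.429 = 134.53 sts.
Nearest multiple of 5 → 135.
19 cm = 7.48 inches; × 10.25 = 76.67 → 77 rows.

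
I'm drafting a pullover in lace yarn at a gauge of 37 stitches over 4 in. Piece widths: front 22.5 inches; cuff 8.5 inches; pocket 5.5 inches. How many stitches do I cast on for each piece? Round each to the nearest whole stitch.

Rate = 37/4 = 9.25 sts per in.
front: 22.5 × 9.25 = 208.12 → 208.
cuff: 8.5 × 9.25 = 78.62 → 79.
pocket: 5.5 × 9.25 = 50.88 → 51.

front 208; cuff 79; pocket 51.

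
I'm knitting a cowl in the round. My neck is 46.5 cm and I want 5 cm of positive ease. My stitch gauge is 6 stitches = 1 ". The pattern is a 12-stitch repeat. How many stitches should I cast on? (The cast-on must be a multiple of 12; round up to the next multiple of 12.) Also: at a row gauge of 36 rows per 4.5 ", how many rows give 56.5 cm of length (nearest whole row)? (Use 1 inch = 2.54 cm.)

Cast on 132 stitches; work 178 rows.

Finished = 46.5 + 5 = 51.5 cm.
51.5 cm × 1/2.54 = 20.28 inches.
6/1 = 6 sts per in; 20.28 × 6 = 121.65 sts.
Next multiple of 12 → 132.
56.5 cm = 22.24 inches; × 8 = 177.95 → 178 rows.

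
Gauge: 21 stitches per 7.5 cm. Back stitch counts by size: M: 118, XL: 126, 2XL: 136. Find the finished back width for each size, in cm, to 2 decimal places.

M 42.14 cm; XL 45.00 cm; 2XL 48.57 cm.

21/7.5 = 2.8 sts per cm.
M: 118 / 2.8 = 42.143 → 42.14 cm.
XL: 126 / 2.8 = 45.000 → 45.00 cm.
2XL: 136 / 2.8 = 48.571 → 48.57 cm.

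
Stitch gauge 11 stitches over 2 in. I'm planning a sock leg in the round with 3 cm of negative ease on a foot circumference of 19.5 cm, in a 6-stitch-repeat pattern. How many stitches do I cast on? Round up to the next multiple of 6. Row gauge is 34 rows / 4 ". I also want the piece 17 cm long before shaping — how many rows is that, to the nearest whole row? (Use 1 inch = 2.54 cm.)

Cast on 36 stitches; work 57 rows.

Finished = 19.5 − 3 = 16.5 cm.
16.5 cm × 1/2.54 = 6.50 inches.
11/2 = 5.5 sts per in; 6.50 × 5.5 = 35.73 sts.
Next multiple of 6 → 36.
17 cm = 6.69 inches; × 8.5 = 56.89 → 57 rows.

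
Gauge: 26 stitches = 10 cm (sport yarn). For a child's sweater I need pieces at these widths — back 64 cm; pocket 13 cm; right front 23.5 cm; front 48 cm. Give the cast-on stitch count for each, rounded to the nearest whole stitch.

Rate = 26/10 = 2.6 sts per cm.
back: 64 × 2.6 = 166.40 → 166.
pocket: 13 × 2.6 = 33.80 → 34.
right front: 23.5 × 2.6 = 61.10 → 61.
front: 48 × 2.6 = 124.80 → 125.

back 166; pocket 34; right front 61; front 125.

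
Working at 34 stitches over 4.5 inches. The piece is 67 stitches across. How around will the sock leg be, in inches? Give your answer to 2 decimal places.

8.87 inches.

34 stitches / 4.5 inch = 7.556 stitches per inch.
67 / 7.556 = 8.868 inches.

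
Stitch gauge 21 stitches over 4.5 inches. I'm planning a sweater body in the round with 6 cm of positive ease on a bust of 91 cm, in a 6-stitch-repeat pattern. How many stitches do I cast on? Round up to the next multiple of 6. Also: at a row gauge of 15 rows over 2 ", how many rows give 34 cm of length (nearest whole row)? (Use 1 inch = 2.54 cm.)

Finished = 91 + 6 = 97 cm.
97 cm × 1/2.54 = 38.19 inches.
21/4.5 = 4.667 sts per in; 38.19 × 4.667 = 178.22 sts.
Next multiple of 6 → 180.
34 cm = 13.39 inches; × 7.5 = 100.39 → 100 rows.

Cast on 180 stitches; work 100 rows.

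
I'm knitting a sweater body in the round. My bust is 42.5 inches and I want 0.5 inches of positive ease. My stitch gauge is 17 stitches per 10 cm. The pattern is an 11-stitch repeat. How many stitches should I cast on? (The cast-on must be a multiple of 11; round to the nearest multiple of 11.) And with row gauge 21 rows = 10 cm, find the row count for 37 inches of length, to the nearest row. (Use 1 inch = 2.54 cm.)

Cast on 187 stitches; work 197 rows.

Finished = 42.5 + 0.5 = 43 inches.
43 inches × 2.54 = 109.22 cm.
17/10 = 1.7 sts per cm; 109.22 × 1.7 = 185.67 sts.
Nearest multiple of 11 → 187.
37 inches = 93.98 cm; × 2.1 = 197.36 → 197 rows.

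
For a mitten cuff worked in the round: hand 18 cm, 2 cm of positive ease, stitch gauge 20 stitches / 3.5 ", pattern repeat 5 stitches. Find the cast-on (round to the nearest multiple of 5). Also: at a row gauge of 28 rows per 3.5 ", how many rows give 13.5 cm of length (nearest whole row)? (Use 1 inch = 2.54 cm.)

Finished = 18 + 2 = 20 cm.
20 cm × 1/2.54 = 7.87 inches.
20/3.5 = 5.714 sts per in; 7.87 × 5.714 = 44.99 sts.
Nearest multiple of 5 → 45.
13.5 cm = 5.31 inches; × 8 = 42.52 → 43 rows.

Cast on 45 stitches; work 43 rows.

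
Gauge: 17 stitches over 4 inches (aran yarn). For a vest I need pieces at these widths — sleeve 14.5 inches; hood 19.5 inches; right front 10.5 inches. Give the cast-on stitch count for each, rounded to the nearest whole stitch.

Rate = 17/4 = 4.25 sts per in.
sleeve: 14.5 × 4.25 = 61.62 → 62.
hood: 19.5 × 4.25 = 82.88 → 83.
right front: 10.5 × 4.25 = 44.62 → 45.

sleeve 62; hood 83; right front 45.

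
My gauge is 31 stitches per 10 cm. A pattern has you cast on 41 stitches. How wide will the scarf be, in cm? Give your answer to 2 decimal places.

13.23 cm.

31 stitches / 10 cm = 3.1 stitches per cm.
41 / 3.1 = 13.226 cm.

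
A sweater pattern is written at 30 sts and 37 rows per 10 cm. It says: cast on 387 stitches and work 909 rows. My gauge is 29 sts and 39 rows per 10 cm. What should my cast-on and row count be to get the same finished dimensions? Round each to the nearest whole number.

Cast on 374 stitches; work 958 rows.

Stitches: 387 × 29/30 = 374.10 → 374.
Rows: 909 × 39/37 = 958.14 → 958.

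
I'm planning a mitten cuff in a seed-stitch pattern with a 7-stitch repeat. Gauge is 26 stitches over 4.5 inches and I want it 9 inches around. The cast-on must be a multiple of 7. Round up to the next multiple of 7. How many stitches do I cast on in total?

26 / 4.5 = 5.778 sts per inch.
9 × 5.778 = 52.00 sts.
Next multiple of 7: 56.

CO 56 sts.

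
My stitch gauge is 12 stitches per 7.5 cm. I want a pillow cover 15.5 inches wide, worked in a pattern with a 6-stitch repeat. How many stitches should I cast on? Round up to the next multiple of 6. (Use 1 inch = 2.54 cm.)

Cast on 66 stitches.

15.5 in = 15.5 × 2.54 = 39.37 cm.
12 / 7.5 = 1.6 sts/cm.
39.37 × 1.6 = 62.99 sts.
→ 66.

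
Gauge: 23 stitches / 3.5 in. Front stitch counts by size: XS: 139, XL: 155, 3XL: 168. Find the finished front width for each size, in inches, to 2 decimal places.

23/3.5 = 6.571 sts per in.
XS: 139 / 6.571 = 21.152 → 21.15 in.
XL: 155 / 6.571 = 23.587 → 23.59 in.
3XL: 168 / 6.571 = 25.565 → 25.57 in.

XS 21.15 inches; XL 23.59 inches; 3XL 25.57 inches.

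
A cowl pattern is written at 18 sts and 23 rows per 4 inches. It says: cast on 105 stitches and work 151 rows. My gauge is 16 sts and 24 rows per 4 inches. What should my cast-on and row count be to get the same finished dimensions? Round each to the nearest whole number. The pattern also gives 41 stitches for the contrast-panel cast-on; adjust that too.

Stitches: 105 × 16/18 = 93.33 → 93.
Rows: 151 × 24/23 = 157.57 → 158.
contrast-panel cast-on: 41 × 16/18 = 36.44 → 36.

Cast on 93 stitches; work 158 rows; contrast-panel cast-on 36 stitches.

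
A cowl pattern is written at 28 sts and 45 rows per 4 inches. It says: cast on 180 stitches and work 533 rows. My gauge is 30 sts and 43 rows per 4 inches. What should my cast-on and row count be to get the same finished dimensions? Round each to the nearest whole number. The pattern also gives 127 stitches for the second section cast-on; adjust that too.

Stitches: 180 × 30/28 = 192.86 → 193.
Rows: 533 × 43/45 = 509.31 → 509.
second section cast-on: 127 × 30/28 = 136.07 → 136.

Cast on 193 stitches; work 509 rows; second section cast-on 136 stitches.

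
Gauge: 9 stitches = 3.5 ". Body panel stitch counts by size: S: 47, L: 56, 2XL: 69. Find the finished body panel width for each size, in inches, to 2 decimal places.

9/3.5 = 2.571 sts per in.
S: 47 / 2.571 = 18.278 → 18.28 in.
L: 56 / 2.571 = 21.778 → 21.78 in.
2XL: 69 / 2.571 = 26.833 → 26.83 in.

S 18.28 inches; L 21.78 inches; 2XL 26.83 inches.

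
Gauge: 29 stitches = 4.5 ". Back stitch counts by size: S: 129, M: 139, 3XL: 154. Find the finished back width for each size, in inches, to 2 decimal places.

29/4.5 = 6.444 sts per in.
S: 129 / 6.444 = 20.017 → 20.02 in.
M: 139 / 6.444 = 21.569 → 21.57 in.
3XL: 154 / 6.444 = 23.897 → 23.90 in.

S 20.02 inches; M 21.57 inches; 3XL 23.90 inches.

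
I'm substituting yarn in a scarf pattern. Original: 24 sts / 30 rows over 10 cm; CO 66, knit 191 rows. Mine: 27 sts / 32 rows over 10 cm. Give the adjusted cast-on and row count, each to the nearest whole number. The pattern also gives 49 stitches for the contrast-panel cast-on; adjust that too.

Cast on 74 stitches; work 204 rows; contrast-panel cast-on 55 stitches.

Stitches: 66 × 27/24 = 74.25 → 74.
Rows: 191 × 32/30 = 203.73 → 204.
contrast-panel cast-on: 49 × 27/24 = 55.12 → 55.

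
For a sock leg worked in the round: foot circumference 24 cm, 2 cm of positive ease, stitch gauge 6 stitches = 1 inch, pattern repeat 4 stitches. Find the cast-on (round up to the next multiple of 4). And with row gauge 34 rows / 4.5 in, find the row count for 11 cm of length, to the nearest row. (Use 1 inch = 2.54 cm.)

Cast on 64 stitches; work 33 rows.

Finished = 24 + 2 = 26 cm.
26 cm × 1/2.54 = 10.24 inches.
6/1 = 6 sts per in; 10.24 × 6 = 61.42 sts.
Next multiple of 4 → 64.
11 cm = 4.33 inches; × 7.556 = 32.72 → 33 rows.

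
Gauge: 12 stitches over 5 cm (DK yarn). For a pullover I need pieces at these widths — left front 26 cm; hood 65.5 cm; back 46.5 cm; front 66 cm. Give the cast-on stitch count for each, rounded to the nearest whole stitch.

Rate = 12/5 = 2.4 sts per cm.
left front: 26 × 2.4 = 62.40 → 62.
hood: 65.5 × 2.4 = 157.20 → 157.
back: 46.5 × 2.4 = 111.60 → 112.
front: 66 × 2.4 = 158.40 → 158.

left front 62; hood 157; back 112; front 158.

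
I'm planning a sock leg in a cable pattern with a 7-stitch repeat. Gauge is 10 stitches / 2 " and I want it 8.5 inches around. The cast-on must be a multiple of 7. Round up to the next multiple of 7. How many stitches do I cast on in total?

CO 49 sts.

10 / 2 = 5 sts per inch.
8.5 × 5 = 42.50 sts.
Next multiple of 7: 49.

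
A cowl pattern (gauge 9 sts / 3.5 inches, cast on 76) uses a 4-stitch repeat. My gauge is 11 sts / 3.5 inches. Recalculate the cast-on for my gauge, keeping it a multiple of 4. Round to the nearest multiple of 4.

Cast on 92 stitches.

76 × 11 / 9 = 92.89.
Nearest multiple of 4: 92.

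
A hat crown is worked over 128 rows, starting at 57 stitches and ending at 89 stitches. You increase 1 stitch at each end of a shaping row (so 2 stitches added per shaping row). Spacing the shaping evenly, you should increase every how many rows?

Increase every 8th row.

Stitches to add: |89 − 57| = 32.
Shaping rows needed: 32 / 2 = 16.
128 rows / 16 = every 8 rows.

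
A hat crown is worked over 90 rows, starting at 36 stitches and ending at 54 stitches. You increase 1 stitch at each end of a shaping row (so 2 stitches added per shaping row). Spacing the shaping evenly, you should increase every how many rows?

Increase every 10th row.

Stitches to add: |54 − 36| = 18.
Shaping rows needed: 18 / 2 = 9.
90 rows / 9 = every 10 rows.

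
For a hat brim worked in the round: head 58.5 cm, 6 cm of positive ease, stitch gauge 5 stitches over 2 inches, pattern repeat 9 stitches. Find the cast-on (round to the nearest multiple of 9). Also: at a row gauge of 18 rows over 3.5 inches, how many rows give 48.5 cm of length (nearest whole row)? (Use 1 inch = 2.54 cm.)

Cast on 63 stitches; work 98 rows.

Finished = 58.5 + 6 = 64.5 cm.
64.5 cm × 1/2.54 = 25.39 inches.
5/2 = 2.5 sts per in; 25.39 × 2.5 = 63.48 sts.
Nearest multiple of 9 → 63.
48.5 cm = 19.09 inches; × 5.143 = 98.20 → 98 rows.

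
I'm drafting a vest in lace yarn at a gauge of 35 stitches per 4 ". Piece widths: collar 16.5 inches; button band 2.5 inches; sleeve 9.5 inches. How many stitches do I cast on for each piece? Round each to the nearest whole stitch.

Rate = 35/4 = 8.75 sts per in.
collar: 16.5 × 8.75 = 144.38 → 144.
button band: 2.5 × 8.75 = 21.88 → 22.
sleeve: 9.5 × 8.75 = 83.12 → 83.

collar 144; button band 22; sleeve 83.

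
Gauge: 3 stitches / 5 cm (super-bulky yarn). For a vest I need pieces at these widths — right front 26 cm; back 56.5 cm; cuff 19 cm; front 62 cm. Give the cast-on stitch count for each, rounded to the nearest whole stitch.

right front 16; back 34; cuff 11; front 37.

Rate = 3/5 = 0.6 sts per cm.
right front: 26 × 0.6 = 15.60 → 16.
back: 56.5 × 0.6 = 33.90 → 34.
cuff: 19 × 0.6 = 11.40 → 11.
front: 62 × 0.6 = 37.20 → 37.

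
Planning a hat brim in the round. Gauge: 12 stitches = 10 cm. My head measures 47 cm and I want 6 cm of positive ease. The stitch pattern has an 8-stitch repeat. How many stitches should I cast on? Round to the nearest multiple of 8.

CO 64 sts.

Finished = 47 + 6 = 53 cm.
12 / 10 = 1.2 sts/cm.
53 × 1.2 = 63.60 sts.
Nearest multiple of 8: 64.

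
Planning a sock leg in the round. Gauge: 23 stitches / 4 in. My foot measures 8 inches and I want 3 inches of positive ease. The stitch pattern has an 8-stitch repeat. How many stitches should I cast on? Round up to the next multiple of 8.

Cast on 64 stitches.

Finished = 8 + 3 = 11 inches.
23 / 4 = 5.75 sts/in.
11 × 5.75 = 63.25 sts.
Next multiple of 8: 64.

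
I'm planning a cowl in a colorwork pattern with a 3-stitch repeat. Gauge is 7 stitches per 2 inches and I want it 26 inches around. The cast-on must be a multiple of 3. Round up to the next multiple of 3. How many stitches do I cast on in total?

7 / 2 = 3.5 sts per inch.
26 × 3.5 = 91.00 sts.
Next multiple of 3: 93.

93 stitches.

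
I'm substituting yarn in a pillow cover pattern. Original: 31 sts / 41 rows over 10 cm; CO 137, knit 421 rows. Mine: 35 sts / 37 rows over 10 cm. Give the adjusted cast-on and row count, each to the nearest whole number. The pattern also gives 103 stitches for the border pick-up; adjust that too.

Stitches: 137 × 35/31 = 154.68 → 155.
Rows: 421 × 37/41 = 379.93 → 380.
border pick-up: 103 × 35/31 = 116.29 → 116.

Cast on 155 stitches; work 380 rows; border pick-up 116 stitches.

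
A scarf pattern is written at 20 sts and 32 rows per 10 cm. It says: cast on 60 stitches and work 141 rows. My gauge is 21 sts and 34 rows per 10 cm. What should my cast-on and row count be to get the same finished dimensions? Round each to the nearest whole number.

Stitches: 60 × 21/20 = 63.00 → 63.
Rows: 141 × 34/32 = 149.81 → 150.

Cast on 63 stitches; work 150 rows.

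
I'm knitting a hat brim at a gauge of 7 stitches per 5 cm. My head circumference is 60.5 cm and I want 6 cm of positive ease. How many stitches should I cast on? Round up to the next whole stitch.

CO 94 sts.

Finished = 60.5 + 6 = 66.5 cm.
7 / 5 = 1.4 sts per cm.
66.50 × 1.4 = 93.10 sts.
→ 94 sts.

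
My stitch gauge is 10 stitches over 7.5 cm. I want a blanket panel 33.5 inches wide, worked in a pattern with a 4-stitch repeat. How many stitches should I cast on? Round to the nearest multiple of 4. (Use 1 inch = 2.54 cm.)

CO 112 sts.

33.5 in = 33.5 × 2.54 = 85.09 cm.
10 / 7.5 = 1.333 sts/cm.
85.09 × 1.333 = 113.45 sts.
→ 112.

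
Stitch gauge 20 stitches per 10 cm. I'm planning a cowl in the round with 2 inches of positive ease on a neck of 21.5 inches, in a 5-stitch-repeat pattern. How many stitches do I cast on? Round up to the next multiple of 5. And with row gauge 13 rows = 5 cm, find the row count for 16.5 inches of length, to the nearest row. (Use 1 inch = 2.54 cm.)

Finished = 21.5 + 2 = 23.5 inches.
23.5 inches × 2.54 = 59.69 cm.
20/10 = 2 sts per cm; 59.69 × 2 = 119.38 sts.
Next multiple of 5 → 120.
16.5 inches = 41.91 cm; × 2.6 = 108.97 → 109 rows.

Cast on 120 stitches; work 109 rows.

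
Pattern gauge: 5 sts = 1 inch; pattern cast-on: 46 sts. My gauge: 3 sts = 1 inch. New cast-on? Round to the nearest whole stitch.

28 stitches.

Scale factor = 3 / 5 = 0.600.
46 × 3 / 5 = 27.60 sts.
→ 28 sts.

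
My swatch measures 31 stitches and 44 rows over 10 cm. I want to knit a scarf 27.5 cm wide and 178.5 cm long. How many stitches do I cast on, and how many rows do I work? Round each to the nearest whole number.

Stitch gauge = 31/10 = 3.1 sts/cm; 27.5 × 3.1 = 85.25 → 85 sts.
Row gauge = 44/10 = 4.4 rows/cm; 178.5 × 4.4 = 785.40 → 785 rows.

Cast on 85 stitches and work 785 rows.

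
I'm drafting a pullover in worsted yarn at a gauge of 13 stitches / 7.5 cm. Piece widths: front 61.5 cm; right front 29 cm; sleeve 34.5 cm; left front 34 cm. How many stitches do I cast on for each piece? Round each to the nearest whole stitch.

front 107; right front 50; sleeve 60; left front 59.

Rate = 13/7.5 = 1.733 sts per cm.
front: 61.5 × 1.733 = 106.60 → 107.
right front: 29 × 1.733 = 50.27 → 50.
sleeve: 34.5 × 1.733 = 59.80 → 60.
left front: 34 × 1.733 = 58.93 → 59.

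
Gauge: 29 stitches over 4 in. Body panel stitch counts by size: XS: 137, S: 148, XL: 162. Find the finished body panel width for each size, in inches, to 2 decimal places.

XS 18.90 inches; S 20.41 inches; XL 22.34 inches.

29/4 = 7.25 sts per in.
XS: 137 / 7.25 = 18.897 → 18.90 in.
S: 148 / 7.25 = 20.414 → 20.41 in.
XL: 162 / 7.25 = 22.345 → 22.34 in.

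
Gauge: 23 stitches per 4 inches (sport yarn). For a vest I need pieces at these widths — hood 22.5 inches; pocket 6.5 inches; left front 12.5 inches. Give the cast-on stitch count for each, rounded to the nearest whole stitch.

Rate = 23/4 = 5.75 sts per in.
hood: 22.5 × 5.75 = 129.38 → 129.
pocket: 6.5 × 5.75 = 37.38 → 37.
left front: 12.5 × 5.75 = 71.88 → 72.

hood 129; pocket 37; left front 72.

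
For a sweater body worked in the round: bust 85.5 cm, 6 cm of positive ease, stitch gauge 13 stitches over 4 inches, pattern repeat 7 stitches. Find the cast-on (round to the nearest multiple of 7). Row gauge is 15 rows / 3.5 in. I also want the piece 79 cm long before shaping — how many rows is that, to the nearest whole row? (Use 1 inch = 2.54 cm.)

Cast on 119 stitches; work 133 rows.

Finished = 85.5 + 6 = 91.5 cm.
91.5 cm × 1/2.54 = 36.02 inches.
13/4 = 3.25 sts per in; 36.02 × 3.25 = 117.08 sts.
Nearest multiple of 7 → 119.
79 cm = 31.10 inches; × 4.286 = 133.30 → 133 rows.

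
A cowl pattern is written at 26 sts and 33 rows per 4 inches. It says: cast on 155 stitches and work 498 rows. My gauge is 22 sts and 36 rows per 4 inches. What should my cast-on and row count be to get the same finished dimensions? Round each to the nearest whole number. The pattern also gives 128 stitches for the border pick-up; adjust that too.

Stitches: 155 × 22/26 = 131.15 → 131.
Rows: 498 × 36/33 = 543.27 → 543.
border pick-up: 128 × 22/26 = 108.31 → 108.

Cast on 131 stitches; work 543 rows; border pick-up 108 stitches.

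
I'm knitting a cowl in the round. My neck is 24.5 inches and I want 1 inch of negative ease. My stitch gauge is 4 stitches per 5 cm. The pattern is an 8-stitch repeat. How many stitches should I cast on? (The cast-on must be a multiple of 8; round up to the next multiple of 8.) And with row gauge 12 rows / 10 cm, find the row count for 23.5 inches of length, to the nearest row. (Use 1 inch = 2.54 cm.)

Cast on 48 stitches; work 72 rows.

Finished = 24.5 − 1 = 23.5 inches.
23.5 inches × 2.54 = 59.69 cm.
4/5 = 0.8 sts per cm; 59.69 × 0.8 = 47.75 sts.
Next multiple of 8 → 48.
23.5 inches = 59.69 cm; × 1.2 = 71.63 → 72 rows.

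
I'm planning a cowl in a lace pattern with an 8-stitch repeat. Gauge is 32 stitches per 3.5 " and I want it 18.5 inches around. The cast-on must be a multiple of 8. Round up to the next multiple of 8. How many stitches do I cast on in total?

CO 176 sts.

32 / 3.5 = 9.143 sts per inch.
18.5 × 9.143 = 169.14 sts.
Next multiple of 8: 176.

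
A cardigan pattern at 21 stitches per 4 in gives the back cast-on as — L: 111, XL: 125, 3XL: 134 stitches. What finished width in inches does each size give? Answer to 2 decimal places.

21/4 = 5.25 sts per in.
L: 111 / 5.25 = 21.143 → 21.14 in.
XL: 125 / 5.25 = 23.810 → 23.81 in.
3XL: 134 / 5.25 = 25.524 → 25.52 in.

L 21.14 inches; XL 23.81 inches; 3XL 25.52 inches.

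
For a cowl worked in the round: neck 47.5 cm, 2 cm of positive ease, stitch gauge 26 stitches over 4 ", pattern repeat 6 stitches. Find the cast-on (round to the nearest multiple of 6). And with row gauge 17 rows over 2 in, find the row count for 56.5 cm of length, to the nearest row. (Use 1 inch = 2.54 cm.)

Finished = 47.5 + 2 = 49.5 cm.
49.5 cm × 1/2.54 = 19.49 inches.
26/4 = 6.5 sts per in; 19.49 × 6.5 = 126.67 sts.
Nearest multiple of 6 → 126.
56.5 cm = 22.24 inches; × 8.5 = 189.07 → 189 rows.

Cast on 126 stitches; work 189 rows.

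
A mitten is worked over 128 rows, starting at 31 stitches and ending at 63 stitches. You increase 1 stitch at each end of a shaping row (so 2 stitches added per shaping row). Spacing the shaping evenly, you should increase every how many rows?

Increase every 8th row.

Stitches to add: |63 − 31| = 32.
Shaping rows needed: 32 / 2 = 16.
128 rows / 16 = every 8 rows.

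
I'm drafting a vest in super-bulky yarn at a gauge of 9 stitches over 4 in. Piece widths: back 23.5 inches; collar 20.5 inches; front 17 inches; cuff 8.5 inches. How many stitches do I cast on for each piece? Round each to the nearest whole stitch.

back 53; collar 46; front 38; cuff 19.

Rate = 9/4 = 2.25 sts per in.
back: 23.5 × 2.25 = 52.88 → 53.
collar: 20.5 × 2.25 = 46.12 → 46.
front: 17 × 2.25 = 38.25 → 38.
cuff: 8.5 × 2.25 = 19.12 → 19.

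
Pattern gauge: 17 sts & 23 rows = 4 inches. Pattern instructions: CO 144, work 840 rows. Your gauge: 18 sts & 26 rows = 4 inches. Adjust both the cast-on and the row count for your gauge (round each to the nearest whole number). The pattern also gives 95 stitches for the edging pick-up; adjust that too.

Cast on 152 stitches; work 950 rows; edging pick-up 101 stitches.

Stitches: 144 × 18/17 = 152.47 → 152.
Rows: 840 × 26/23 = 949.57 → 950.
edging pick-up: 95 × 18/17 = 100.59 → 101.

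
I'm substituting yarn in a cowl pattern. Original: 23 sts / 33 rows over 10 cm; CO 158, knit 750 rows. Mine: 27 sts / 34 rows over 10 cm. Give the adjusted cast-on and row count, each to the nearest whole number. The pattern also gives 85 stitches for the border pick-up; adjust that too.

Stitches: 158 × 27/23 = 185.48 → 185.
Rows: 750 × 34/33 = 772.73 → 773.
border pick-up: 85 × 27/23 = 99.78 → 100.

Cast on 185 stitches; work 773 rows; border pick-up 100 stitches.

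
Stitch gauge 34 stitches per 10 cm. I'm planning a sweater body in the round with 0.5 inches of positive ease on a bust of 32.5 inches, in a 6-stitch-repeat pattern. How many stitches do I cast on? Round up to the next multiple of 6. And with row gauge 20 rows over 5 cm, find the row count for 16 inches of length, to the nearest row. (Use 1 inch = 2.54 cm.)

Finished = 32.5 + 0.5 = 33 inches.
33 inches × 2.54 = 83.82 cm.
34/10 = 3.4 sts per cm; 83.82 × 3.4 = 284.99 sts.
Next multiple of 6 → 288.
16 inches = 40.64 cm; × 4 = 162.56 → 163 rows.

Cast on 288 stitches; work 163 rows.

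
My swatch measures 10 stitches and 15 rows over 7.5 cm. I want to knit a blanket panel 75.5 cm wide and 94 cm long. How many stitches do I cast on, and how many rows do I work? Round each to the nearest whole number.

Cast on 101 stitches and work 188 rows.

Stitch gauge = 10/7.5 = 1.333 sts/cm; 75.5 × 1.333 = 100.67 → 101 sts.
Row gauge = 15/7.5 = 2 rows/cm; 94 × 2 = 188.00 → 188 rows.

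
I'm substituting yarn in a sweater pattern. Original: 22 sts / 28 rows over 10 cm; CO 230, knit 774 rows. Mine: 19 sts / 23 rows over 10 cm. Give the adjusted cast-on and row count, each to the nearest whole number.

Stitches: 230 × 19/22 = 198.64 → 199.
Rows: 774 × 23/28 = 635.79 → 636.

Cast on 199 stitches; work 636 rows.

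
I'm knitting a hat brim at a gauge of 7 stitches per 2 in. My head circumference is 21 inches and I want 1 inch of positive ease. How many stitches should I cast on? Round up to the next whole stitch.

77 stitches.

Finished = 21 + 1 = 22 in.
7 / 2 = 3.5 sts per inch.
22.00 × 3.5 = 77.00 sts.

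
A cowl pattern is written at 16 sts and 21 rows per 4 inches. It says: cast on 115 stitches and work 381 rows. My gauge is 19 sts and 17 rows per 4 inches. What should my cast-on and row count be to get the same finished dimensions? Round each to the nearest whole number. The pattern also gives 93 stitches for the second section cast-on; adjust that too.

Cast on 137 stitches; work 308 rows; second section cast-on 110 stitches.

Stitches: 115 × 19/16 = 136.56 → 137.
Rows: 381 × 17/21 = 308.43 → 308.
second section cast-on: 93 × 19/16 = 110.44 → 110.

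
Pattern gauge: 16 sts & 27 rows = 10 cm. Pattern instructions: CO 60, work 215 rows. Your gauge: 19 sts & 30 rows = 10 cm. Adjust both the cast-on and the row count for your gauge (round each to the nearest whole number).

Stitches: 60 × 19/16 = 71.25 → 71.
Rows: 215 × 30/27 = 238.89 → 239.

Cast on 71 stitches; work 239 rows.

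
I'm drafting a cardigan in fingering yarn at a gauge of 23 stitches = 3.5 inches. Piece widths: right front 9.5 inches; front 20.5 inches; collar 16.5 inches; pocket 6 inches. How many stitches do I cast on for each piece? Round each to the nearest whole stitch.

right front 62; front 135; collar 108; pocket 39.

Rate = 23/3.5 = 6.571 sts per in.
right front: 9.5 × 6.571 = 62.43 → 62.
front: 20.5 × 6.571 = 134.71 → 135.
collar: 16.5 × 6.571 = 108.43 → 108.
pocket: 6 × 6.571 = 39.43 → 39.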